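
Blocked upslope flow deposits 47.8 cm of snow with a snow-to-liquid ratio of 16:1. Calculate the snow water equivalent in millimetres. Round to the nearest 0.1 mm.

SWE = snow depth / ratio = 47.8 cm / 16 = 2.987 cm = 29.9 mm.

SWE ≈ 29.9 mm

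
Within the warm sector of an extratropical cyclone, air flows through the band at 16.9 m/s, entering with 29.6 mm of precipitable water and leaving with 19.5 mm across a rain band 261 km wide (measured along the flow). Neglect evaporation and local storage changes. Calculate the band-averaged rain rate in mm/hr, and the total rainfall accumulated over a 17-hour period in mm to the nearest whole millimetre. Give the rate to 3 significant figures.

Column moisture flux per unit crosswind length is F = V × PW.
Inflow: F_in = 16.9 × 29.6 = 500.24 mm·m/s
Outflow: F_out = 16.9 × 19.5 = 329.55 mm·m/s
Steady-state rate R = (F_in − F_out)/L = (500.24 − 329.55) / 261000 m = 6.540e-04 mm/s.
R = 6.540e-04 × 3600 = 2.35 mm/hr.
Over 17 h: total = 2.35 × 17 = 39.95 ≈ 40 mm.

R ≈ 2.35 mm/hr; total ≈ 40 mm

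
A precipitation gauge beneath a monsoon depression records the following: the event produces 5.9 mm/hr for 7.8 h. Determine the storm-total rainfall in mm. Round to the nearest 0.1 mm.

total ≈ 46.0 mm

Total = Σ Rᵢ Δtᵢ = 5.9 × 7.8
      = 46.02 = 46.0 mm.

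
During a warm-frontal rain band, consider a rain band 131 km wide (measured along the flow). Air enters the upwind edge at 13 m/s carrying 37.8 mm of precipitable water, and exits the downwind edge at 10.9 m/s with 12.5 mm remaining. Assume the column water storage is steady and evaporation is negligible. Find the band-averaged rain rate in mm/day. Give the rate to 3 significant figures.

Column moisture flux per unit crosswind length is F = V × PW.
Inflow: F_in = 13 × 37.8 = 491.4 mm·m/s
Outflow: F_out = 10.9 × 12.5 = 136.25 mm·m/s
Steady-state rate R = (F_in − F_out)/L = (491.4 − 136.25) / 131000 m = 2.711e-03 mm/s.
R = 2.711e-03 × 3600 × 24 = 234 mm/day.

R ≈ 234 mm/day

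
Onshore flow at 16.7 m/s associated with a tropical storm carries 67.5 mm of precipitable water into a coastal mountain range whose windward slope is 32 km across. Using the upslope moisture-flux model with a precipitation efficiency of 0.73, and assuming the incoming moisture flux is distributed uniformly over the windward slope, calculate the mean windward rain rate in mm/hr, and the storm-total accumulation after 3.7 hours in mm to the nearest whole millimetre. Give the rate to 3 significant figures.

Incoming column moisture flux per unit ridge length: F = V × PW = 16.7 × 67.5 = 1127.25 mm·m/s.
Spread over the 32 km slope with efficiency ε = 0.73: R = ε·F/W = 0.73 × 1127.25 / 32000 m = 2.572e-02 mm/s.
R = 2.572e-02 × 3600 = 92.6 mm/hr.
Over 3.7 h: total = 92.6 × 3.7 = 342.62 ≈ 343 mm.

R ≈ 92.6 mm/hr; total ≈ 343 mm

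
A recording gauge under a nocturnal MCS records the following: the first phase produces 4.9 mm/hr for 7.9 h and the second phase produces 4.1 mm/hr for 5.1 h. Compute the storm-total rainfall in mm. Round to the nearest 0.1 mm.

total ≈ 59.6 mm

Total = Σ Rᵢ Δtᵢ = 4.9 × 7.9 + 4.1 × 5.1
      = 38.71 + 20.91 = 59.6 mm.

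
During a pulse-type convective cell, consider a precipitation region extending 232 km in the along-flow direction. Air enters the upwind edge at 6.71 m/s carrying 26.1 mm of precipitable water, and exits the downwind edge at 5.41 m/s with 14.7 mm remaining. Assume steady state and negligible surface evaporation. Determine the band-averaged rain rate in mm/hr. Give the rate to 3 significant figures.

Column moisture flux per unit crosswind length is F = V × PW.
Inflow: F_in = 6.71 × 26.1 = 175.131 mm·m/s
Outflow: F_out = 5.41 × 14.7 = 79.527 mm·m/s
Steady-state rate R = (F_in − F_out)/L = (175.131 − 79.527) / 232000 m = 4.121e-04 mm/s.
R = 4.121e-04 × 3600 = 1.48 mm/hr.

R ≈ 1.48 mm/hr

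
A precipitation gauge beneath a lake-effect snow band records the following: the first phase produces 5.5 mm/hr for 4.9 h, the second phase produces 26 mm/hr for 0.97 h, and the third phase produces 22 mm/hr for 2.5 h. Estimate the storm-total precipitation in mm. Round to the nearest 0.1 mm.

total ≈ 107.2 mm

Total = Σ Rᵢ Δtᵢ = 5.5 × 4.9 + 26 × 0.97 + 22 × 2.5
      = 26.95 + 25.22 + 55 = 107.2 mm.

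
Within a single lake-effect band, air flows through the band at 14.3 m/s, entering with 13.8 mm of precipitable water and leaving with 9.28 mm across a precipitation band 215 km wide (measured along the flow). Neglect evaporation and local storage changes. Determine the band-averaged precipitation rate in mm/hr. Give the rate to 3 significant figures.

R ≈ 1.08 mm/hr

Column moisture flux per unit crosswind length is F = V × PW.
Inflow: F_in = 14.3 × 13.8 = 197.34 mm·m/s
Outflow: F_out = 14.3 × 9.28 = 132.704 mm·m/s
Steady-state rate R = (F_in − F_out)/L = (197.34 − 132.704) / 215000 m = 3.006e-04 mm/s.
R = 3.006e-04 × 3600 = 1.08 mm/hr.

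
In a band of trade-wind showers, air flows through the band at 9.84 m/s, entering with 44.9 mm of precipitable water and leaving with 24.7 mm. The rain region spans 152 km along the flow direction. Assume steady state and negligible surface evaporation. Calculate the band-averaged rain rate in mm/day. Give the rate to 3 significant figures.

R ≈ 113 mm/day

Column moisture flux per unit crosswind length is F = V × PW.
Inflow: F_in = 9.84 × 44.9 = 441.816 mm·m/s
Outflow: F_out = 9.84 × 24.7 = 243.048 mm·m/s
Steady-state rate R = (F_in − F_out)/L = (441.816 − 243.048) / 152000 m = 1.308e-03 mm/s.
R = 1.308e-03 × 3600 × 24 = 113 mm/day.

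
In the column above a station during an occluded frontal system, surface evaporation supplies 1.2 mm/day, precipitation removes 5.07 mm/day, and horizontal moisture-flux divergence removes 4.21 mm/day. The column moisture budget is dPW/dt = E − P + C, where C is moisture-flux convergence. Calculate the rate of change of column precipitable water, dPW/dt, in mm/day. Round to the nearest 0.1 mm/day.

dPW/dt ≈ -8.1 mm/day

dPW/dt = E − P + C = 1.2 − 5.07 + (-4.21) = -8.1 mm/day.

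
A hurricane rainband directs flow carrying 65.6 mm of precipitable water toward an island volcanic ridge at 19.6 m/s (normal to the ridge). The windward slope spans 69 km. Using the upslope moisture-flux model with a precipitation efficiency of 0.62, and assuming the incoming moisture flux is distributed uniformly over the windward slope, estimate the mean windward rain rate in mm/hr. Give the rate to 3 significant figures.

R ≈ 41.6 mm/hr

Incoming column moisture flux per unit ridge length: F = V × PW = 19.6 × 65.6 = 1285.76 mm·m/s.
Spread over the 69 km slope with efficiency ε = 0.62: R = ε·F/W = 0.62 × 1285.76 / 69000 m = 1.155e-02 mm/s.
R = 1.155e-02 × 3600 = 41.6 mm/hr.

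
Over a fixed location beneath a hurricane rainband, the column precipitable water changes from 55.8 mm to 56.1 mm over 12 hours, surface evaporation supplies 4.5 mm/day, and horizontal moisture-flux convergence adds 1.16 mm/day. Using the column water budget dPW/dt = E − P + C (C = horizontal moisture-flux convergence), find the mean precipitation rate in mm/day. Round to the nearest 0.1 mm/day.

P ≈ 5.1 mm/day

dPW/dt = (56.1 − 55.8) mm / (12/24 day) = +0.600 mm/day.
P = E + C − dPW/dt = 4.5 + (1.16) − (+0.600) = 5.1 mm/day.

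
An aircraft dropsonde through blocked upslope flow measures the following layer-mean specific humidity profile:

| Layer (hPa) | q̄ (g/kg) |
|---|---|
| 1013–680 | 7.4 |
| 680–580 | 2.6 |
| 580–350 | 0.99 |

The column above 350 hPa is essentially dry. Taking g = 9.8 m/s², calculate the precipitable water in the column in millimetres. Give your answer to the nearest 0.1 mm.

PW ≈ 30.1 mm

Precipitable water is the column-integrated vapour mass per unit area: PW = (1/g) Σ q̄ Δp, with q in kg/kg and Δp in Pa (1 kg/m² of water = 1 mm).
Layer 1013–680 hPa: Δp = 333 hPa = 33300 Pa, q̄ = 0.0074 kg/kg → 0.0074 × 33300 / 9.8 = 25.14 mm
Layer 680–580 hPa: Δp = 100 hPa = 10000 Pa, q̄ = 0.0026 kg/kg → 0.0026 × 10000 / 9.8 = 2.65 mm
Layer 580–350 hPa: Δp = 230 hPa = 23000 Pa, q̄ = 0.00099 kg/kg → 0.00099 × 23000 / 9.8 = 2.32 mm
PW = 25.14 + 2.65 + 2.32 = 30.11 ≈ 30.1 mm.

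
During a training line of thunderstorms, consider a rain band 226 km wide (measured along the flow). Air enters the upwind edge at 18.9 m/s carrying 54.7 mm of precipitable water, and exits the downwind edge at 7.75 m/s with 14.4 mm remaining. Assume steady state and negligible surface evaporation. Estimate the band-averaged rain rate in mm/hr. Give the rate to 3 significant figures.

Column moisture flux per unit crosswind length is F = V × PW.
Inflow: F_in = 18.9 × 54.7 = 1033.83 mm·m/s
Outflow: F_out = 7.75 × 14.4 = 111.6 mm·m/s
Steady-state rate R = (F_in − F_out)/L = (1033.83 − 111.6) / 226000 m = 4.081e-03 mm/s.
R = 4.081e-03 × 3600 = 14.7 mm/hr.

R ≈ 14.7 mm/hr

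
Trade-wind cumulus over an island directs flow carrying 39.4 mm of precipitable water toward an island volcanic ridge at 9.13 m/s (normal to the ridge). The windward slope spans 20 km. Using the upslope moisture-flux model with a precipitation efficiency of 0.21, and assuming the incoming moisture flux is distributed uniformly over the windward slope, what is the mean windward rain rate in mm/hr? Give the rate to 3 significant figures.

Incoming column moisture flux per unit ridge length: F = V × PW = 9.13 × 39.4 = 359.722 mm·m/s.
Spread over the 20 km slope with efficiency ε = 0.21: R = ε·F/W = 0.21 × 359.722 / 20000 m = 3.777e-03 mm/s.
R = 3.777e-03 × 3600 = 13.6 mm/hr.

R ≈ 13.6 mm/hr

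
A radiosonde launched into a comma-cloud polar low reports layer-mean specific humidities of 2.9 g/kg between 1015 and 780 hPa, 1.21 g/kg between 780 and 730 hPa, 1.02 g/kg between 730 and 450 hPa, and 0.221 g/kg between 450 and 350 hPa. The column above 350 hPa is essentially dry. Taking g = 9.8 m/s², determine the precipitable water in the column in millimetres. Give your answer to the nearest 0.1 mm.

PW ≈ 10.7 mm

Precipitable water is the column-integrated vapour mass per unit area: PW = (1/g) Σ q̄ Δp, with q in kg/kg and Δp in Pa (1 kg/m² of water = 1 mm).
Layer 1015–780 hPa: Δp = 235 hPa = 23500 Pa, q̄ = 0.0029 kg/kg → 0.0029 × 23500 / 9.8 = 6.95 mm
Layer 780–730 hPa: Δp = 50 hPa = 5000 Pa, q̄ = 0.00121 kg/kg → 0.00121 × 5000 / 9.8 = 0.62 mm
Layer 730–450 hPa: Δp = 280 hPa = 28000 Pa, q̄ = 0.00102 kg/kg → 0.00102 × 28000 / 9.8 = 2.91 mm
Layer 450–350 hPa: Δp = 100 hPa = 10000 Pa, q̄ = 0.000221 kg/kg → 0.000221 × 10000 / 9.8 = 0.23 mm
PW = 6.95 + 0.62 + 2.91 + 0.23 = 10.71 ≈ 10.7 mm.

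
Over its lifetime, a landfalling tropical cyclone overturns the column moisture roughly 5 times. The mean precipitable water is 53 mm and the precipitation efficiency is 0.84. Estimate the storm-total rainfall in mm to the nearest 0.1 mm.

Each cycle deposits ε × PW = 0.84 × 53 = 44.52 mm.
Over 5 cycles: 5 × 44.52 = 222.6 mm.

rainfall ≈ 222.6 mm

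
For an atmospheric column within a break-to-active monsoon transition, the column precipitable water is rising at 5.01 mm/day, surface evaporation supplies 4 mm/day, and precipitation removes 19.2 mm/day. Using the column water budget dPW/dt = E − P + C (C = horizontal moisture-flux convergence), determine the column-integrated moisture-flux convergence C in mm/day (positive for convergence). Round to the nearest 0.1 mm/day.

dPW/dt = +5.01 mm/day.
C = dPW/dt − E + P = (+5.01) − 4 + 19.2 = 20.2 mm/day.

C ≈ 20.2 mm/day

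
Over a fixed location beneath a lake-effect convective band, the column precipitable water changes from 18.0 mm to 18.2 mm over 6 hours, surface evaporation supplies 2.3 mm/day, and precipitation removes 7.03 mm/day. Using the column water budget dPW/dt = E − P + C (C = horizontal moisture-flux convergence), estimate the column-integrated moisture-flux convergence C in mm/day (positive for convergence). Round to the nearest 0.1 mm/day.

dPW/dt = (18.2 − 18.0) mm / (6/24 day) = +0.800 mm/day.
C = dPW/dt − E + P = (+0.800) − 2.3 + 7.03 = 5.5 mm/day.

C ≈ 5.5 mm/day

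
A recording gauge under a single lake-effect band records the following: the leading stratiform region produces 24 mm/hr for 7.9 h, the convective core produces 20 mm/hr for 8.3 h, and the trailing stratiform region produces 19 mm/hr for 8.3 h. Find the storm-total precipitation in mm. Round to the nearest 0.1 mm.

Total = Σ Rᵢ Δtᵢ = 24 × 7.9 + 20 × 8.3 + 19 × 8.3
      = 189.6 + 166 + 157.7 = 513.3 mm.

total ≈ 513.3 mm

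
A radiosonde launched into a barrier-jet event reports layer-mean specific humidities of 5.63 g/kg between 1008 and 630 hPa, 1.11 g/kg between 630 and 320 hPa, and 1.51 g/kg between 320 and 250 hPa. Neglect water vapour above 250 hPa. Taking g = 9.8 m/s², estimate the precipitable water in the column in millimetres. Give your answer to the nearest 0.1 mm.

Precipitable water is the column-integrated vapour mass per unit area: PW = (1/g) Σ q̄ Δp, with q in kg/kg and Δp in Pa (1 kg/m² of water = 1 mm).
Layer 1008–630 hPa: Δp = 378 hPa = 37800 Pa, q̄ = 0.00563 kg/kg → 0.00563 × 37800 / 9.8 = 21.72 mm
Layer 630–320 hPa: Δp = 310 hPa = 31000 Pa, q̄ = 0.00111 kg/kg → 0.00111 × 31000 / 9.8 = 3.51 mm
Layer 320–250 hPa: Δp = 70 hPa = 7000 Pa, q̄ = 0.00151 kg/kg → 0.00151 × 7000 / 9.8 = 1.08 mm
PW = 21.72 + 3.51 + 1.08 = 26.31 ≈ 26.3 mm.

PW ≈ 26.3 mm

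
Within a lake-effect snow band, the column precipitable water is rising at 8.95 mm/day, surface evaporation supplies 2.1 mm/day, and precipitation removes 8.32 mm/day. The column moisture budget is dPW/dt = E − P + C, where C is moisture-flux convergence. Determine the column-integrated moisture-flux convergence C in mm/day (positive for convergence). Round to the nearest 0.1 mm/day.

dPW/dt = +8.95 mm/day.
C = dPW/dt − E + P = (+8.95) − 2.1 + 8.32 = 15.2 mm/day.

C ≈ 15.2 mm/day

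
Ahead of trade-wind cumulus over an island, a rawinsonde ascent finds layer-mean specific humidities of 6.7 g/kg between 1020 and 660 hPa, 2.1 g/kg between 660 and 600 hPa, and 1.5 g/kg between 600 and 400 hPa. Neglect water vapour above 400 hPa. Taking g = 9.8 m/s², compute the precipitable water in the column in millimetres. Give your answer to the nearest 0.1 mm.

Precipitable water is the column-integrated vapour mass per unit area: PW = (1/g) Σ q̄ Δp, with q in kg/kg and Δp in Pa (1 kg/m² of water = 1 mm).
Layer 1020–660 hPa: Δp = 360 hPa = 36000 Pa, q̄ = 0.0067 kg/kg → 0.0067 × 36000 / 9.8 = 24.61 mm
Layer 660–600 hPa: Δp = 60 hPa = 6000 Pa, q̄ = 0.0021 kg/kg → 0.0021 × 6000 / 9.8 = 1.29 mm
Layer 600–400 hPa: Δp = 200 hPa = 20000 Pa, q̄ = 0.0015 kg/kg → 0.0015 × 20000 / 9.8 = 3.06 mm
PW = 24.61 + 1.29 + 3.06 = 28.96 ≈ 29.0 mm.

PW ≈ 29.0 mm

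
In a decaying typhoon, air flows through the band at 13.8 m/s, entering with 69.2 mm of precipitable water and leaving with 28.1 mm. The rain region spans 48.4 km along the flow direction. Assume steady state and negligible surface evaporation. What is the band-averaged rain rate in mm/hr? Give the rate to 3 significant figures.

Column moisture flux per unit crosswind length is F = V × PW.
Inflow: F_in = 13.8 × 69.2 = 954.96 mm·m/s
Outflow: F_out = 13.8 × 28.1 = 387.78 mm·m/s
Steady-state rate R = (F_in − F_out)/L = (954.96 − 387.78) / 48400 m = 1.172e-02 mm/s.
R = 1.172e-02 × 3600 = 42.2 mm/hr.

R ≈ 42.2 mm/hr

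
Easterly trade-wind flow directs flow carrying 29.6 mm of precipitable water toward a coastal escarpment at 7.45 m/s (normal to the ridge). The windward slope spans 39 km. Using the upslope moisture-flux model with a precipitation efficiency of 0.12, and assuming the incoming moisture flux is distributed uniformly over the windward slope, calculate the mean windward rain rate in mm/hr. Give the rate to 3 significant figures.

Incoming column moisture flux per unit ridge length: F = V × PW = 7.45 × 29.6 = 220.52 mm·m/s.
Spread over the 39 km slope with efficiency ε = 0.12: R = ε·F/W = 0.12 × 220.52 / 39000 m = 6.785e-04 mm/s.
R = 6.785e-04 × 3600 = 2.44 mm/hr.

R ≈ 2.44 mm/hr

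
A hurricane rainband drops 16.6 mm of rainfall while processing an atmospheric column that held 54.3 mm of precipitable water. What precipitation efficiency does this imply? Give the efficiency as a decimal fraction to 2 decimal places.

ε = rainfall / PW = 16.6 / 54.3 = 0.31.

ε ≈ 0.31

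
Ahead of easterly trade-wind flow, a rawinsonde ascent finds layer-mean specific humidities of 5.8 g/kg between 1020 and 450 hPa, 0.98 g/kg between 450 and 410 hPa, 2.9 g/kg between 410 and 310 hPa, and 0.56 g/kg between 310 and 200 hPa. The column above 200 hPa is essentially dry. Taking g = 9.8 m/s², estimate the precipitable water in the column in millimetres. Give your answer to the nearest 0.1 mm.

PW ≈ 37.7 mm

Precipitable water is the column-integrated vapour mass per unit area: PW = (1/g) Σ q̄ Δp, with q in kg/kg and Δp in Pa (1 kg/m² of water = 1 mm).
Layer 1020–450 hPa: Δp = 570 hPa = 57000 Pa, q̄ = 0.0058 kg/kg → 0.0058 × 57000 / 9.8 = 33.73 mm
Layer 450–410 hPa: Δp = 40 hPa = 4000 Pa, q̄ = 0.00098 kg/kg → 0.00098 × 4000 / 9.8 = 0.40 mm
Layer 410–310 hPa: Δp = 100 hPa = 10000 Pa, q̄ = 0.0029 kg/kg → 0.0029 × 10000 / 9.8 = 2.96 mm
Layer 310–200 hPa: Δp = 110 hPa = 11000 Pa, q̄ = 0.00056 kg/kg → 0.00056 × 11000 / 9.8 = 0.63 mm
PW = 33.73 + 0.40 + 2.96 + 0.63 = 37.72 ≈ 37.7 mm.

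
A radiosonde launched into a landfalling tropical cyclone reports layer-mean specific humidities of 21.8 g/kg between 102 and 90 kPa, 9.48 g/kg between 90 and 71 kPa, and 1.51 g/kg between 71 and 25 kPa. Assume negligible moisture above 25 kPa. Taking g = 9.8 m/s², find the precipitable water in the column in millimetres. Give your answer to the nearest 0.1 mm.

Precipitable water is the column-integrated vapour mass per unit area: PW = (1/g) Σ q̄ Δp, with q in kg/kg and Δp in Pa (1 kg/m² of water = 1 mm).
Layer 102–90 kPa: Δp = 120 hPa = 12000 Pa, q̄ = 0.0218 kg/kg → 0.0218 × 12000 / 9.8 = 26.69 mm
Layer 90–71 kPa: Δp = 190 hPa = 19000 Pa, q̄ = 0.00948 kg/kg → 0.00948 × 19000 / 9.8 = 18.38 mm
Layer 71–25 kPa: Δp = 460 hPa = 46000 Pa, q̄ = 0.00151 kg/kg → 0.00151 × 46000 / 9.8 = 7.09 mm
PW = 26.69 + 18.38 + 7.09 = 52.16 ≈ 52.2 mm.

PW ≈ 52.2 mm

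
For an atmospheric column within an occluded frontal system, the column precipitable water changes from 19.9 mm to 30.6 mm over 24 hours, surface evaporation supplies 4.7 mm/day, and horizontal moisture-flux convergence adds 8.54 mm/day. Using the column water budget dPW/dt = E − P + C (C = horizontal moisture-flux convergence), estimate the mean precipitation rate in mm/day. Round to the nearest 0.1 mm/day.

dPW/dt = (30.6 − 19.9) mm / (24/24 day) = +10.700 mm/day.
P = E + C − dPW/dt = 4.7 + (8.54) − (+10.700) = 2.5 mm/day.

P ≈ 2.5 mm/day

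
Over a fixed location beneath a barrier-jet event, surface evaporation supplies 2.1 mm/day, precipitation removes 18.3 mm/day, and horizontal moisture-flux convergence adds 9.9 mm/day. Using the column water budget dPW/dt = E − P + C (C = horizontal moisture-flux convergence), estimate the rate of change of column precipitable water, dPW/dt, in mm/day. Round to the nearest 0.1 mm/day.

dPW/dt ≈ -6.3 mm/day

dPW/dt = E − P + C = 2.1 − 18.3 + (9.9) = -6.3 mm/day.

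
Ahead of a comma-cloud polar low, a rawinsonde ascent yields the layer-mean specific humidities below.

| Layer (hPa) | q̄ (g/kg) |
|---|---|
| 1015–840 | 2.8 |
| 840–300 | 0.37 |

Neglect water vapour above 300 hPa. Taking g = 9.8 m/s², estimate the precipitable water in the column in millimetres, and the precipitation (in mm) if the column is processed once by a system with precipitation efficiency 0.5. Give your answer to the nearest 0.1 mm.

Precipitable water is the column-integrated vapour mass per unit area: PW = (1/g) Σ q̄ Δp, with q in kg/kg and Δp in Pa (1 kg/m² of water = 1 mm).
Layer 1015–840 hPa: Δp = 175 hPa = 17500 Pa, q̄ = 0.0028 kg/kg → 0.0028 × 17500 / 9.8 = 5.00 mm
Layer 840–300 hPa: Δp = 540 hPa = 54000 Pa, q̄ = 0.00037 kg/kg → 0.00037 × 54000 / 9.8 = 2.04 mm
PW = 5.00 + 2.04 = 7.04 ≈ 7.0 mm.
Precipitation = ε × PW = 0.5 × 7.0 = 3.5 mm.

PW ≈ 7.0 mm; precipitation ≈ 3.5 mm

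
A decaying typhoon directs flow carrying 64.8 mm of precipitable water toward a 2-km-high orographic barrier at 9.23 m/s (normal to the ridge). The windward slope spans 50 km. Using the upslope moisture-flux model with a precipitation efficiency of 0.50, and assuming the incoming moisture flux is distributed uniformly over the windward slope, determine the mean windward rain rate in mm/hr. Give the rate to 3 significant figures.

Incoming column moisture flux per unit ridge length: F = V × PW = 9.23 × 64.8 = 598.104 mm·m/s.
Spread over the 50 km slope with efficiency ε = 0.50: R = ε·F/W = 0.50 × 598.104 / 50000 m = 5.981e-03 mm/s.
R = 5.981e-03 × 3600 = 21.5 mm/hr.

R ≈ 21.5 mm/hr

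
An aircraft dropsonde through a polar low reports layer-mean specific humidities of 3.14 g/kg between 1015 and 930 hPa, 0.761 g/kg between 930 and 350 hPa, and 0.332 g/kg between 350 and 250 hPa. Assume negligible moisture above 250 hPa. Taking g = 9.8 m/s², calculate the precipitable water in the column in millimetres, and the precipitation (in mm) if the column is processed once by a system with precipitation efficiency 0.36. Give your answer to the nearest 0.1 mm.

Precipitable water is the column-integrated vapour mass per unit area: PW = (1/g) Σ q̄ Δp, with q in kg/kg and Δp in Pa (1 kg/m² of water = 1 mm).
Layer 1015–930 hPa: Δp = 85 hPa = 8500 Pa, q̄ = 0.00314 kg/kg → 0.00314 × 8500 / 9.8 = 2.72 mm
Layer 930–350 hPa: Δp = 580 hPa = 58000 Pa, q̄ = 0.000761 kg/kg → 0.000761 × 58000 / 9.8 = 4.50 mm
Layer 350–250 hPa: Δp = 100 hPa = 10000 Pa, q̄ = 0.000332 kg/kg → 0.000332 × 10000 / 9.8 = 0.34 mm
PW = 2.72 + 4.50 + 0.34 = 7.56 ≈ 7.6 mm.
Precipitation = ε × PW = 0.36 × 7.6 = 2.7 mm.

PW ≈ 7.6 mm; precipitation ≈ 2.7 mm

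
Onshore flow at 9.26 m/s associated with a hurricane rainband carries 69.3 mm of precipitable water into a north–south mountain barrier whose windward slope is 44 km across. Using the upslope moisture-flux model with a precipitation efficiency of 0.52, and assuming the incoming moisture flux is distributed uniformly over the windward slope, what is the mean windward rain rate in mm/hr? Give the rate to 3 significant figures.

Incoming column moisture flux per unit ridge length: F = V × PW = 9.26 × 69.3 = 641.718 mm·m/s.
Spread over the 44 km slope with efficiency ε = 0.52: R = ε·F/W = 0.52 × 641.718 / 44000 m = 7.584e-03 mm/s.
R = 7.584e-03 × 3600 = 27.3 mm/hr.

R ≈ 27.3 mm/hr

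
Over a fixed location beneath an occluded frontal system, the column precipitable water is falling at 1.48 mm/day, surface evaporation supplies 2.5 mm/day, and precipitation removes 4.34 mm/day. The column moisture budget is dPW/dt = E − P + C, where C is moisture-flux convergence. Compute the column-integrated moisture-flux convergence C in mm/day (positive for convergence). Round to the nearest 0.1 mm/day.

dPW/dt = -1.48 mm/day.
C = dPW/dt − E + P = (-1.48) − 2.5 + 4.34 = 0.4 mm/day.

C ≈ 0.4 mm/day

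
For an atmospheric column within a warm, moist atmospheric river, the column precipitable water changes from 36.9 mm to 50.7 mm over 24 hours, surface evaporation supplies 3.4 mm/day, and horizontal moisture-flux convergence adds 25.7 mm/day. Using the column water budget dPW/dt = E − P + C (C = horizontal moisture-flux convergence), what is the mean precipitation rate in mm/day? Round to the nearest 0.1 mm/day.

dPW/dt = (50.7 − 36.9) mm / (24/24 day) = +13.800 mm/day.
P = E + C − dPW/dt = 3.4 + (25.7) − (+13.800) = 15.3 mm/day.

P ≈ 15.3 mm/day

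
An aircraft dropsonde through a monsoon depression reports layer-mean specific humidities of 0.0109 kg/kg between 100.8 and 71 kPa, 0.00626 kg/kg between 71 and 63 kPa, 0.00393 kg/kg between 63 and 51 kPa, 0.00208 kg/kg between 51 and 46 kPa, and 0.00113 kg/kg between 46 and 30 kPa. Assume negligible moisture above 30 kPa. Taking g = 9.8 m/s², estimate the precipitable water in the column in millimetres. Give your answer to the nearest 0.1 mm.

Precipitable water is the column-integrated vapour mass per unit area: PW = (1/g) Σ q̄ Δp, with q in kg/kg and Δp in Pa (1 kg/m² of water = 1 mm).
Layer 100.8–71 kPa: Δp = 298 hPa = 29800 Pa, q̄ = 0.0109 kg/kg → 0.0109 × 29800 / 9.8 = 33.14 mm
Layer 71–63 kPa: Δp = 80 hPa = 8000 Pa, q̄ = 0.00626 kg/kg → 0.00626 × 8000 / 9.8 = 5.11 mm
Layer 63–51 kPa: Δp = 120 hPa = 12000 Pa, q̄ = 0.00393 kg/kg → 0.00393 × 12000 / 9.8 = 4.81 mm
Layer 51–46 kPa: Δp = 50 hPa = 5000 Pa, q̄ = 0.00208 kg/kg → 0.00208 × 5000 / 9.8 = 1.06 mm
Layer 46–30 kPa: Δp = 160 hPa = 16000 Pa, q̄ = 0.00113 kg/kg → 0.00113 × 16000 / 9.8 = 1.84 mm
PW = 33.14 + 5.11 + 4.81 + 1.06 + 1.84 = 45.96 ≈ 46.0 mm.

PW ≈ 46.0 mm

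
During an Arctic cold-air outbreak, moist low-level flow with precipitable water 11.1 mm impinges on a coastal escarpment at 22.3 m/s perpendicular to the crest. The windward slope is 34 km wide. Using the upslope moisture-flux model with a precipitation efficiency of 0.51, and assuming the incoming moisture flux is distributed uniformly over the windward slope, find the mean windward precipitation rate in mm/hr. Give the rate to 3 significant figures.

R ≈ 13.4 mm/hr

Incoming column moisture flux per unit ridge length: F = V × PW = 22.3 × 11.1 = 247.53 mm·m/s.
Spread over the 34 km slope with efficiency ε = 0.51: R = ε·F/W = 0.51 × 247.53 / 34000 m = 3.713e-03 mm/s.
R = 3.713e-03 × 3600 = 13.4 mm/hr.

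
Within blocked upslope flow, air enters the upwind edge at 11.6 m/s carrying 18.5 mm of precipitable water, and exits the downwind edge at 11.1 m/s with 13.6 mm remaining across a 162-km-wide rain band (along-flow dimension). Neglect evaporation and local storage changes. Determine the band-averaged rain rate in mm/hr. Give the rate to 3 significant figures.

Column moisture flux per unit crosswind length is F = V × PW.
Inflow: F_in = 11.6 × 18.5 = 214.6 mm·m/s
Outflow: F_out = 11.1 × 13.6 = 150.96 mm·m/s
Steady-state rate R = (F_in − F_out)/L = (214.6 − 150.96) / 162000 m = 3.928e-04 mm/s.
R = 3.928e-04 × 3600 = 1.41 mm/hr.

R ≈ 1.41 mm/hr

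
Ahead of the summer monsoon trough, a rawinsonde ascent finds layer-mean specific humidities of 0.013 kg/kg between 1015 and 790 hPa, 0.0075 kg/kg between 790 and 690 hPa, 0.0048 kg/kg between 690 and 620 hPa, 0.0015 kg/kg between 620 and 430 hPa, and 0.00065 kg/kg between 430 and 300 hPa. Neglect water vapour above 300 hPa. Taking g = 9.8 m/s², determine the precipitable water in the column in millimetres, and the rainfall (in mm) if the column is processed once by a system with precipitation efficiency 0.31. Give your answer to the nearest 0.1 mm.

PW ≈ 44.7 mm; rainfall ≈ 13.9 mm

Precipitable water is the column-integrated vapour mass per unit area: PW = (1/g) Σ q̄ Δp, with q in kg/kg and Δp in Pa (1 kg/m² of water = 1 mm).
Layer 1015–790 hPa: Δp = 225 hPa = 22500 Pa, q̄ = 0.013 kg/kg → 0.013 × 22500 / 9.8 = 29.85 mm
Layer 790–690 hPa: Δp = 100 hPa = 10000 Pa, q̄ = 0.0075 kg/kg → 0.0075 × 10000 / 9.8 = 7.65 mm
Layer 690–620 hPa: Δp = 70 hPa = 7000 Pa, q̄ = 0.0048 kg/kg → 0.0048 × 7000 / 9.8 = 3.43 mm
Layer 620–430 hPa: Δp = 190 hPa = 19000 Pa, q̄ = 0.0015 kg/kg → 0.0015 × 19000 / 9.8 = 2.91 mm
Layer 430–300 hPa: Δp = 130 hPa = 13000 Pa, q̄ = 0.00065 kg/kg → 0.00065 × 13000 / 9.8 = 0.86 mm
PW = 29.85 + 7.65 + 3.43 + 2.91 + 0.86 = 44.70 ≈ 44.7 mm.
Rainfall = ε × PW = 0.31 × 44.7 = 13.9 mm.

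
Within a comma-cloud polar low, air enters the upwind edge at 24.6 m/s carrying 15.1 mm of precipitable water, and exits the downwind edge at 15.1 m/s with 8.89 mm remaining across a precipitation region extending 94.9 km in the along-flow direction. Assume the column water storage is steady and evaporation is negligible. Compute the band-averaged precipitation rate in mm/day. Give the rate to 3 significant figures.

R ≈ 216 mm/day

Column moisture flux per unit crosswind length is F = V × PW.
Inflow: F_in = 24.6 × 15.1 = 371.46 mm·m/s
Outflow: F_out = 15.1 × 8.89 = 134.239 mm·m/s
Steady-state rate R = (F_in − F_out)/L = (371.46 − 134.239) / 94900 m = 2.500e-03 mm/s.
R = 2.500e-03 × 3600 × 24 = 216 mm/day.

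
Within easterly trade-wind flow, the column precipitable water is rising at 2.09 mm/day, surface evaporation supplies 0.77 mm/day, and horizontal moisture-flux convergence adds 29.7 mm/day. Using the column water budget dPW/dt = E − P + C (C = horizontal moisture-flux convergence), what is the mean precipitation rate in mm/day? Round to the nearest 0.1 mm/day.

dPW/dt = +2.09 mm/day.
P = E + C − dPW/dt = 0.77 + (29.7) − (+2.09) = 28.4 mm/day.

P ≈ 28.4 mm/day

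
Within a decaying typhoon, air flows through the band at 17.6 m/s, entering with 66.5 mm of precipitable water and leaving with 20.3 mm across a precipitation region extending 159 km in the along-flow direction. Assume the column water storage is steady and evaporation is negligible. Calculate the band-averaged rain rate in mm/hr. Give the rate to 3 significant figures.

Column moisture flux per unit crosswind length is F = V × PW.
Inflow: F_in = 17.6 × 66.5 = 1170.4 mm·m/s
Outflow: F_out = 17.6 × 20.3 = 357.28 mm·m/s
Steady-state rate R = (F_in − F_out)/L = (1170.4 − 357.28) / 159000 m = 5.114e-03 mm/s.
R = 5.114e-03 × 3600 = 18.4 mm/hr.

R ≈ 18.4 mm/hr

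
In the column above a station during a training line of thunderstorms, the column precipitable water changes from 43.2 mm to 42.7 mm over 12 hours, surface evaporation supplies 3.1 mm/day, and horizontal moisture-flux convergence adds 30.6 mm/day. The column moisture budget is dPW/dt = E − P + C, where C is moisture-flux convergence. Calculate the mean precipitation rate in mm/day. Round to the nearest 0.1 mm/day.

P ≈ 34.7 mm/day

dPW/dt = (42.7 − 43.2) mm / (12/24 day) = -1.000 mm/day.
P = E + C − dPW/dt = 3.1 + (30.6) − (-1.000) = 34.7 mm/day.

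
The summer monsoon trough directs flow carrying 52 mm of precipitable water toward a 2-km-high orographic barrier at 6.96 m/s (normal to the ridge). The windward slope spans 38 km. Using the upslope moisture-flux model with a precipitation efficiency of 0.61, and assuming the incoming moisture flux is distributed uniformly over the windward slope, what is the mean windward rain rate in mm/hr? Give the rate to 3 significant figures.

R ≈ 20.9 mm/hr

Incoming column moisture flux per unit ridge length: F = V × PW = 6.96 × 52 = 361.92 mm·m/s.
Spread over the 38 km slope with efficiency ε = 0.61: R = ε·F/W = 0.61 × 361.92 / 38000 m = 5.810e-03 mm/s.
R = 5.810e-03 × 3600 = 20.9 mm/hr.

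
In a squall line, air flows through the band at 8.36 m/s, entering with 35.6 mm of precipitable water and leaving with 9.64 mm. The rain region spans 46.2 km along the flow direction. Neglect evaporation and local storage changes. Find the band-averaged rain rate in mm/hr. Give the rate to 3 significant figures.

Column moisture flux per unit crosswind length is F = V × PW.
Inflow: F_in = 8.36 × 35.6 = 297.616 mm·m/s
Outflow: F_out = 8.36 × 9.64 = 80.5904 mm·m/s
Steady-state rate R = (F_in − F_out)/L = (297.616 − 80.5904) / 46200 m = 4.698e-03 mm/s.
R = 4.698e-03 × 3600 = 16.9 mm/hr.

R ≈ 16.9 mm/hr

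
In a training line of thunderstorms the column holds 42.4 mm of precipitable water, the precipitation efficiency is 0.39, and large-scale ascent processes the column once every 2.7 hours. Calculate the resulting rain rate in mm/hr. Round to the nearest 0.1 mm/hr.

R ≈ 6.1 mm/hr

Each overturning extracts ε × PW = 0.39 × 42.4 = 16.536 mm.
Rate = ε·PW / τ = 16.536 / 2.7 h = 6.1 mm/hr.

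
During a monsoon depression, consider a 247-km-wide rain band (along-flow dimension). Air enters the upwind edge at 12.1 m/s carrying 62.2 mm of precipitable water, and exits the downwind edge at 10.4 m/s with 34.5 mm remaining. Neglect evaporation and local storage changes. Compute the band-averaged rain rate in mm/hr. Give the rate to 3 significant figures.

Column moisture flux per unit crosswind length is F = V × PW.
Inflow: F_in = 12.1 × 62.2 = 752.62 mm·m/s
Outflow: F_out = 10.4 × 34.5 = 358.8 mm·m/s
Steady-state rate R = (F_in − F_out)/L = (752.62 − 358.8) / 247000 m = 1.594e-03 mm/s.
R = 1.594e-03 × 3600 = 5.74 mm/hr.

R ≈ 5.74 mm/hr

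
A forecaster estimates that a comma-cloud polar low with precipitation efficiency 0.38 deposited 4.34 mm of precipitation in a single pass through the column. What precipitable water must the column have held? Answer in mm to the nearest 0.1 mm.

PW = precipitation / ε = 4.34 / 0.38 = 11.4 mm.

PW ≈ 11.4 mm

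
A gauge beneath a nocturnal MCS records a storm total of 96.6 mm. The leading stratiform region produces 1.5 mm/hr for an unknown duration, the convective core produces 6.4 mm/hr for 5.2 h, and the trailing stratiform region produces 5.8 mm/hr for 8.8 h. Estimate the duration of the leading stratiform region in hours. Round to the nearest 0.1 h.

duration ≈ 8.2 h

Known phases: 6.4 × 5.2 + 5.8 × 8.8 = 33.28 + 51.04 = 84.32 mm.
Remaining depth = 96.6 − 84.32 = 12.28 mm.
Duration = 12.28 / 1.5 = 8.2 h.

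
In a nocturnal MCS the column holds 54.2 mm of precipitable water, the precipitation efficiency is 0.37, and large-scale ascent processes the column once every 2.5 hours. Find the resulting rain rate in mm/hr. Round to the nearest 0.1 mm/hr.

R ≈ 8.0 mm/hr

Each overturning extracts ε × PW = 0.37 × 54.2 = 20.054 mm.
Rate = ε·PW / τ = 20.054 / 2.5 h = 8.0 mm/hr.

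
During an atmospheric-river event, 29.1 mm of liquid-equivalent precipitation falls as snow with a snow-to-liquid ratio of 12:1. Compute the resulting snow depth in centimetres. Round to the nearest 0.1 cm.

snow depth ≈ 34.9 cm

Snow depth = liquid × ratio = 29.1 mm × 12 = 349.2 mm = 34.9 cm.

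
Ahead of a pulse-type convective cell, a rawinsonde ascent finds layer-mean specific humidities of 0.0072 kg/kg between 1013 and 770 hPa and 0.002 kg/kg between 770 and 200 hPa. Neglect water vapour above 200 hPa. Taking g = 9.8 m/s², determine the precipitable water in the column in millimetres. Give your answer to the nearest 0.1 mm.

PW ≈ 29.5 mm

Precipitable water is the column-integrated vapour mass per unit area: PW = (1/g) Σ q̄ Δp, with q in kg/kg and Δp in Pa (1 kg/m² of water = 1 mm).
Layer 1013–770 hPa: Δp = 243 hPa = 24300 Pa, q̄ = 0.0072 kg/kg → 0.0072 × 24300 / 9.8 = 17.85 mm
Layer 770–200 hPa: Δp = 570 hPa = 57000 Pa, q̄ = 0.002 kg/kg → 0.002 × 57000 / 9.8 = 11.63 mm
PW = 17.85 + 11.63 = 29.48 ≈ 29.5 mm.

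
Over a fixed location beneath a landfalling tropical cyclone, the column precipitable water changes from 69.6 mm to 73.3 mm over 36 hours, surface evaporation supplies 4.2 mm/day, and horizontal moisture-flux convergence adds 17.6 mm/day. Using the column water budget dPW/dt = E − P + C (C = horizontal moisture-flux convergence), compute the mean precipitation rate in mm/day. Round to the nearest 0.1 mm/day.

dPW/dt = (73.3 − 69.6) mm / (36/24 day) = +2.467 mm/day.
P = E + C − dPW/dt = 4.2 + (17.6) − (+2.467) = 19.3 mm/day.

P ≈ 19.3 mm/day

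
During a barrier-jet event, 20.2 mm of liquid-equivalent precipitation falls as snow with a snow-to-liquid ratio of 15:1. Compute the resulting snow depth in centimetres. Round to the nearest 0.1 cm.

Snow depth = liquid × ratio = 20.2 mm × 15 = 303 mm = 30.3 cm.

snow depth ≈ 30.3 cm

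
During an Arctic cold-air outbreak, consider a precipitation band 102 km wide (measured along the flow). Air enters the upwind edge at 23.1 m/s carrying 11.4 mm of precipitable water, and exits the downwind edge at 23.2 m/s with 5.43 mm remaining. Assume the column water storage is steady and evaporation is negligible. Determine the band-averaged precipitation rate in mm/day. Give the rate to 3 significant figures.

Column moisture flux per unit crosswind length is F = V × PW.
Inflow: F_in = 23.1 × 11.4 = 263.34 mm·m/s
Outflow: F_out = 23.2 × 5.43 = 125.976 mm·m/s
Steady-state rate R = (F_in − F_out)/L = (263.34 − 125.976) / 102000 m = 1.347e-03 mm/s.
R = 1.347e-03 × 3600 × 24 = 116 mm/day.

R ≈ 116 mm/day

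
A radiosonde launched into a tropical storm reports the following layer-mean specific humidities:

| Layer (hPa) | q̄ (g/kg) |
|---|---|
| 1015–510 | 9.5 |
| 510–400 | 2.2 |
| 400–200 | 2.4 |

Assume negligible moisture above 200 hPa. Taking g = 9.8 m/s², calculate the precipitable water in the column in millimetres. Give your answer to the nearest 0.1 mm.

PW ≈ 56.3 mm

Precipitable water is the column-integrated vapour mass per unit area: PW = (1/g) Σ q̄ Δp, with q in kg/kg and Δp in Pa (1 kg/m² of water = 1 mm).
Layer 1015–510 hPa: Δp = 505 hPa = 50500 Pa, q̄ = 0.0095 kg/kg → 0.0095 × 50500 / 9.8 = 48.95 mm
Layer 510–400 hPa: Δp = 110 hPa = 11000 Pa, q̄ = 0.0022 kg/kg → 0.0022 × 11000 / 9.8 = 2.47 mm
Layer 400–200 hPa: Δp = 200 hPa = 20000 Pa, q̄ = 0.0024 kg/kg → 0.0024 × 20000 / 9.8 = 4.90 mm
PW = 48.95 + 2.47 + 4.90 = 56.32 ≈ 56.3 mm.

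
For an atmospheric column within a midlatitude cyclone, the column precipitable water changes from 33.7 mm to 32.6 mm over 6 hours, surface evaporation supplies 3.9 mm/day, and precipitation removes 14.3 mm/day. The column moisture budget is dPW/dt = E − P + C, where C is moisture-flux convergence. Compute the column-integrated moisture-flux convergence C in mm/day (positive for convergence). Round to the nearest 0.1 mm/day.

C ≈ 6.0 mm/day

dPW/dt = (32.6 − 33.7) mm / (6/24 day) = -4.400 mm/day.
C = dPW/dt − E + P = (-4.400) − 3.9 + 14.3 = 6.0 mm/day.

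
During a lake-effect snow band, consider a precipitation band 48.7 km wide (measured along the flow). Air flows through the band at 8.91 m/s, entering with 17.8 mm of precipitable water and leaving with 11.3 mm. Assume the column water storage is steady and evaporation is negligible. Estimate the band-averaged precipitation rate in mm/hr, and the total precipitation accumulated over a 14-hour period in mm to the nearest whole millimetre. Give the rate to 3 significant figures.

R ≈ 4.28 mm/hr; total ≈ 60 mm

Column moisture flux per unit crosswind length is F = V × PW.
Inflow: F_in = 8.91 × 17.8 = 158.598 mm·m/s
Outflow: F_out = 8.91 × 11.3 = 100.683 mm·m/s
Steady-state rate R = (F_in − F_out)/L = (158.598 − 100.683) / 48700 m = 1.189e-03 mm/s.
R = 1.189e-03 × 3600 = 4.28 mm/hr.
Over 14 h: total = 4.28 × 14 = 59.92 ≈ 60 mm.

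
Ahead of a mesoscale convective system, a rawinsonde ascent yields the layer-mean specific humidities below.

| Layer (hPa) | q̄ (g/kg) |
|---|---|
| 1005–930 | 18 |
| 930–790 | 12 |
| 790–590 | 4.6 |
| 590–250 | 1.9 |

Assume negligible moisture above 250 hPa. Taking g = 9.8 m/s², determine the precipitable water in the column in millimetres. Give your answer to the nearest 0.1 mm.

PW ≈ 46.9 mm

Precipitable water is the column-integrated vapour mass per unit area: PW = (1/g) Σ q̄ Δp, with q in kg/kg and Δp in Pa (1 kg/m² of water = 1 mm).
Layer 1005–930 hPa: Δp = 75 hPa = 7500 Pa, q̄ = 0.018 kg/kg → 0.018 × 7500 / 9.8 = 13.78 mm
Layer 930–790 hPa: Δp = 140 hPa = 14000 Pa, q̄ = 0.012 kg/kg → 0.012 × 14000 / 9.8 = 17.14 mm
Layer 790–590 hPa: Δp = 200 hPa = 20000 Pa, q̄ = 0.0046 kg/kg → 0.0046 × 20000 / 9.8 = 9.39 mm
Layer 590–250 hPa: Δp = 340 hPa = 34000 Pa, q̄ = 0.0019 kg/kg → 0.0019 × 34000 / 9.8 = 6.59 mm
PW = 13.78 + 17.14 + 9.39 + 6.59 = 46.90 ≈ 46.9 mm.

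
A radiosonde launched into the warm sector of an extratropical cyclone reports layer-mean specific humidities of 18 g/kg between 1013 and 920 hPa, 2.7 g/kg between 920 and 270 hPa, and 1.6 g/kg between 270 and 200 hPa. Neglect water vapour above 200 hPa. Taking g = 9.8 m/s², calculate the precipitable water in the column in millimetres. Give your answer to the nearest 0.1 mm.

Precipitable water is the column-integrated vapour mass per unit area: PW = (1/g) Σ q̄ Δp, with q in kg/kg and Δp in Pa (1 kg/m² of water = 1 mm).
Layer 1013–920 hPa: Δp = 93 hPa = 9300 Pa, q̄ = 0.018 kg/kg → 0.018 × 9300 / 9.8 = 17.08 mm
Layer 920–270 hPa: Δp = 650 hPa = 65000 Pa, q̄ = 0.0027 kg/kg → 0.0027 × 65000 / 9.8 = 17.91 mm
Layer 270–200 hPa: Δp = 70 hPa = 7000 Pa, q̄ = 0.0016 kg/kg → 0.0016 × 7000 / 9.8 = 1.14 mm
PW = 17.08 + 17.91 + 1.14 = 36.13 ≈ 36.1 mm.

PW ≈ 36.1 mm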